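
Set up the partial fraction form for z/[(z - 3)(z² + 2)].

Linear + irreducible quadratic: A/(z - 3) + (Bz + C)/(z² + 2)


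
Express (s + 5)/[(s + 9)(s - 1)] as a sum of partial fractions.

At s=-9: A = (1·(-9) + 5)/(-9 - 1) = 2/5. At s=1: B = (1·1 + 5)/(1 + 9) = 3/5
Result: (2/5)/(s + 9) + (3/5)/(s - 1)


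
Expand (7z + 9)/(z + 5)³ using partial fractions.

(7z + 9) = α(z + 5)² + β(z + 5) + γ. At z = -5: γ = 7·(-5) + 9 = -26. Coefficients: α = 0, β = 7
Result: 7/(z + 5)² - 26/(z + 5)³


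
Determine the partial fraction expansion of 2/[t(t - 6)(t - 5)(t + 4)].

Using Heaviside cover-up: (1/60)/t + (1/30)/(t - 6) - (2/45)/(t - 5) - (1/180)/(t + 4)


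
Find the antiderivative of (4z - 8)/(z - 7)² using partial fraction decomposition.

Decompose: A = 4, B = 4·7 - 8 = 20, so (4z - 8)/(z - 7)² = 4/(z - 7) + 20/(z - 7)². Integrate: ∫ A/(z - 7) dz = 4 ln|(z - 7)|; ∫ B/(z - 7)² dz = -20/(z - 7). Sum: 4 ln|(z - 7)| - 20/(z - 7) + C


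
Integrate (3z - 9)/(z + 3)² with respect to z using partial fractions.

Decompose: A = 3, B = 3·(-3) - 9 = -18, so (3z - 9)/(z + 3)² = 3/(z + 3) - 18/(z + 3)². Integrate: ∫ A/(z + 3) dz = 3 ln|(z + 3)|; ∫ B/(z + 3)² dz = 18/(z + 3). Sum: 3 ln|(z + 3)| + 18/(z + 3) + C


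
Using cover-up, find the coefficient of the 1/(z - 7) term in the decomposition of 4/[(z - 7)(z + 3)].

Cover (z - 7), set z=7: 4/((z + 3) at z=7) = 4/(10) = 2/5


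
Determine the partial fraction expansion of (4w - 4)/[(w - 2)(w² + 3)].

At w=2: A = (4·2 - 4)/(2² + 3) = 4/7. B = -A = -4/7, C = 4 - 2·A = 20/7
Result: (4/7)/(w - 2) - ((4/7)w - 20/7)/(w² + 3)


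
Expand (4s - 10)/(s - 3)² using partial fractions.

(4s - 10) = P(s - 3) + Q. At s = 3: Q = 4·3 - 10 = 2. Coeff of s: P = 4
Result: 4/(s - 3) + 2/(s - 3)²


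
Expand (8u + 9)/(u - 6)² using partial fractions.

(8u + 9) = A(u - 6) + B. At u = 6: B = 8·6 + 9 = 57. Coeff of u: A = 8
Result: 8/(u - 6) + 57/(u - 6)²


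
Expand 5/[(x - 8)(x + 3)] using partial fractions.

5/(x - 8)(x + 3) = P/(x - 8) + Q/(x + 3). P = 5/(8 + 3) = 5/11, Q = 5/(-3 - 8) = -5/11
Result: (5/11)/(x - 8) - (5/11)/(x + 3)


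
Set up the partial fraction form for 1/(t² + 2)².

Repeated quadratic factor: (At + B)/(t² + 2) + (Ct + D)/(t² + 2)²


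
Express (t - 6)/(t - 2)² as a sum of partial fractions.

(t - 6) = P(t - 2) + Q. At t = 2: Q = 1·2 - 6 = -4. Coeff of t: P = 1
Result: 1/(t - 2) - 4/(t - 2)²


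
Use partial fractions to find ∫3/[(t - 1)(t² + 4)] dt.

Cover-up at t=1: A = 3/(1²+4) = 3/5. Coeff matching: B = -3/5, C = -3/5. Decomposition: (3/5)/(t - 1) - ((3/5)t + 3/5)/(t² + 4). Integrate: linear → ln, quadratic → (1/2)ln + arctan: (3/5) ln|(t - 1)| - (3/10) ln(t² + 4) - (3/10) arctan(t/2) + C


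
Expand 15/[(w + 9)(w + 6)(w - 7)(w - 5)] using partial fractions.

Using Heaviside cover-up: (-5/224)/(w + 9) + (5/143)/(w + 6) + (15/416)/(w - 7) - (15/308)/(w - 5)


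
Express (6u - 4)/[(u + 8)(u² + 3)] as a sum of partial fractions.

At u=-8: α = (6·(-8) - 4)/((-8)² + 3) = -52/67. β = -α = 52/67, γ = 6 - (-8)·α = -14/67
Result: (-52/67)/(u + 8) + ((52/67)u - 14/67)/(u² + 3)


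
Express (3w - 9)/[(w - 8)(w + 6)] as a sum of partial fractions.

At w=8: P = (3·8 - 9)/(8 + 6) = 15/14. At w=-6: Q = (3·(-6) - 9)/(-6 - 8) = 27/14
Result: (15/14)/(w - 8) + (27/14)/(w + 6)


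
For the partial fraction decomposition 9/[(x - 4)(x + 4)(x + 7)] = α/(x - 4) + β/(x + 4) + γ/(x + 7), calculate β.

Cover-up at x = -4: β = 9/[(-4 - 4)(-4 + 7)] = 9/[(-8)(3)] = -9/24 = -3/8


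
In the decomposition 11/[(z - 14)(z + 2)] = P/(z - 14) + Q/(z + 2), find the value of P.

Cover-up at z = 14: P = 11/(14 + 2) = 11/16


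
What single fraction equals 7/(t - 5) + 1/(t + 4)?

Common denominator (t - 5)(t + 4). Numerator: 7(t + 4) + 1(t - 5) = (7t + 28) + (t - 5) = 8t + 23
Result: (8t + 23)/[(t - 5)(t + 4)]


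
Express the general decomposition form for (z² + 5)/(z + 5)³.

Repeated linear factor (power 3): P/(z + 5) + Q/(z + 5)² + R/(z + 5)³


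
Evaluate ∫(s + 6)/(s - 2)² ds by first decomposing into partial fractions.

Decompose: P = 1, Q = 1·2 + 6 = 8, so (s + 6)/(s - 2)² = 1/(s - 2) + 8/(s - 2)². Integrate: ∫ P/(s - 2) ds = ln|(s - 2)|; ∫ Q/(s - 2)² ds = -8/(s - 2). Sum: ln|(s - 2)| - 8/(s - 2) + C


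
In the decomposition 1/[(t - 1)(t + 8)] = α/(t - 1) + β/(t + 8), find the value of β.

Cover-up at t = -8: β = 1/(-8 - 1) = -1/9


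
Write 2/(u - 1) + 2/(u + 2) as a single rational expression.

Common denominator (u - 1)(u + 2). Numerator: 2(u + 2) + 2(u - 1) = (2u + 4) + (2u - 2) = 4u + 2
Result: (4u + 2)/[(u - 1)(u + 2)]


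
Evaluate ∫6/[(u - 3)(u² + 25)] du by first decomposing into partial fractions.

Cover-up at u=3: P = 6/(3²+25) = 3/17. Coeff matching: Q = -3/17, R = -9/17. Decomposition: (3/17)/(u - 3) - ((3/17)u + 9/17)/(u² + 25). Integrate: linear → ln, quadratic → (1/2)ln + arctan: (3/17) ln|(u - 3)| - (3/34) ln(u² + 25) - (9/85) arctan(u/5) + C


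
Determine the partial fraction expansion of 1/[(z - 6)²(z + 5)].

Cover-up at z=-5: R = 1/(-5 - 6)² = 1/121. Cover-up at z=6: Q = 1/(6 + 5) = 1/11. Comparing z² coeff: P = -R = -1/121
Result: (-1/121)/(z - 6) + (1/11)/(z - 6)² + (1/121)/(z + 5)


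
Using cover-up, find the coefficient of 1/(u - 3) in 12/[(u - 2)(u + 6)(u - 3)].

Cover (u - 3), set u=3: 12/[(3 - 2)(3 + 6)] = 4/3


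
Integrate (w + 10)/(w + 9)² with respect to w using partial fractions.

Decompose: α = 1, β = 1·(-9) + 10 = 1, so (w + 10)/(w + 9)² = 1/(w + 9) + 1/(w + 9)². Integrate: ∫ α/(w + 9) dw = ln|(w + 9)|; ∫ β/(w + 9)² dw = -1/(w + 9). Sum: ln|(w + 9)| - 1/(w + 9) + C


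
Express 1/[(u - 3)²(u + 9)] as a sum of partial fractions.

Cover-up at u=-9: C = 1/(-9 - 3)² = 1/144. Cover-up at u=3: B = 1/(3 + 9) = 1/12. Comparing u² coeff: A = -C = -1/144
Result: (-1/144)/(u - 3) + (1/12)/(u - 3)² + (1/144)/(u + 9)


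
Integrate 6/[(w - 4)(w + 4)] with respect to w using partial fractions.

Decompose: 6/[(w - 4)(w + 4)] = (3/4)/(w - 4) - (3/4)/(w + 4). Integrate each term: (3/4) ln|(w - 4)| - (3/4) ln|(w + 4)| + C


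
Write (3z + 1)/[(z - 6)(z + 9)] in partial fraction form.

At z=6: P = (3·6 + 1)/(6 + 9) = 19/15. At z=-9: Q = (3·(-9) + 1)/(-9 - 6) = 26/15
Result: (19/15)/(z - 6) + (26/15)/(z + 9)


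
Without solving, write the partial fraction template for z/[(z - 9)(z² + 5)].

Linear + irreducible quadratic: α/(z - 9) + (βz + γ)/(z² + 5)


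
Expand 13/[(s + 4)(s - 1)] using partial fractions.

13/(s + 4)(s - 1) = P/(s + 4) + Q/(s - 1). P = 13/(-4 - 1) = -13/5, Q = 13/(1 + 4) = 13/5
Result: (-13/5)/(s + 4) + (13/5)/(s - 1)


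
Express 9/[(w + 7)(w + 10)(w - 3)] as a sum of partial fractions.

Using cover-up method: α = -3/10, β = 3/13, γ = 9/130
Result: (-3/10)/(w + 7) + (3/13)/(w + 10) + (9/130)/(w - 3)


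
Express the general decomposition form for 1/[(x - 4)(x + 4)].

Distinct linear factors: P/(x - 4) + Q/(x + 4)


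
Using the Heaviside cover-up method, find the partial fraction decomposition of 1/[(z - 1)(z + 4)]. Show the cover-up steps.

Cover (z - 1): set z=1, get P = 1/(1 + 4) = 1/5. Cover (z + 4): set z=-4, get Q = 1/(-4 - 1) = -1/5.
Result: (1/5)/(z - 1) - (1/5)/(z + 4)


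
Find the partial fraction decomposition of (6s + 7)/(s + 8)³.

(6s + 7) = P(s + 8)² + Q(s + 8) + R. At s = -8: R = 6·(-8) + 7 = -41. Coefficients: P = 0, Q = 6
Result: 6/(s + 8)² - 41/(s + 8)³


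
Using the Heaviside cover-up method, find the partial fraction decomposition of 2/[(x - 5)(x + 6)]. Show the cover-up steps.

Cover (x - 5): set x=5, get α = 2/(5 + 6) = 2/11. Cover (x + 6): set x=-6, get β = 2/(-6 - 5) = -2/11.
Result: (2/11)/(x - 5) - (2/11)/(x + 6)


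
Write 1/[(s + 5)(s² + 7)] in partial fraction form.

Cover-up at s = -5: A = 1/((-5)² + 7) = 1/32. Then B = -A = -1/32, C = -A·(0 - 5) = 5/32
Result: (1/32)/(s + 5) - ((1/32)s - 5/32)/(s² + 7)


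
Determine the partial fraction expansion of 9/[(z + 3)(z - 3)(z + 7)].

Using cover-up method: A = -3/8, B = 3/20, C = 9/40
Result: (-3/8)/(z + 3) + (3/20)/(z - 3) + (9/40)/(z + 7)


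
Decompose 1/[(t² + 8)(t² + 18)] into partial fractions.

Coefficient matching gives P = R = 0, Q = 1/(18-8) = 1/10, S = -Q = -1/10
Result: (1/10)/(t² + 8) - (1/10)/(t² + 18)


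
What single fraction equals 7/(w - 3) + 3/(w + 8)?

Common denominator (w - 3)(w + 8). Numerator: 7(w + 8) + 3(w - 3) = (7w + 56) + (3w - 9) = 10w + 47
Result: (10w + 47)/[(w - 3)(w + 8)]


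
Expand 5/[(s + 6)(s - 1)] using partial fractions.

5/(s + 6)(s - 1) = α/(s + 6) + β/(s - 1). α = 5/(-6 - 1) = -5/7, β = 5/(1 + 6) = 5/7
Result: (-5/7)/(s + 6) + (5/7)/(s - 1)


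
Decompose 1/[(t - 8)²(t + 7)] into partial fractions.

Cover-up at t=-7: R = 1/(-7 - 8)² = 1/225. Cover-up at t=8: Q = 1/(8 + 7) = 1/15. Comparing t² coeff: P = -R = -1/225
Result: (-1/225)/(t - 8) + (1/15)/(t - 8)² + (1/225)/(t + 7)


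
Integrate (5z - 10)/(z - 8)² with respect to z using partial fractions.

Decompose: α = 5, β = 5·8 - 10 = 30, so (5z - 10)/(z - 8)² = 5/(z - 8) + 30/(z - 8)². Integrate: ∫ α/(z - 8) dz = 5 ln|(z - 8)|; ∫ β/(z - 8)² dz = -30/(z - 8). Sum: 5 ln|(z - 8)| - 30/(z - 8) + C


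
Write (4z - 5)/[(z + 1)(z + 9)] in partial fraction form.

At z=-1: A = (4·(-1) - 5)/(-1 + 9) = -9/8. At z=-9: B = (4·(-9) - 5)/(-9 + 1) = 41/8
Result: (-9/8)/(z + 1) + (41/8)/(z + 9)


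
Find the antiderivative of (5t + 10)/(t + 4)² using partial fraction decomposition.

Decompose: P = 5, Q = 5·(-4) + 10 = -10, so (5t + 10)/(t + 4)² = 5/(t + 4) - 10/(t + 4)². Integrate: ∫ P/(t + 4) dt = 5 ln|(t + 4)|; ∫ Q/(t + 4)² dt = 10/(t + 4). Sum: 5 ln|(t + 4)| + 10/(t + 4) + C


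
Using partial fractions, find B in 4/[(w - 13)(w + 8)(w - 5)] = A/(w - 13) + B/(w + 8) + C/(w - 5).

Cover-up at w = -8: B = 4/[(-8 - 13)(-8 - 5)] = 4/[(-21)(-13)] = 4/273


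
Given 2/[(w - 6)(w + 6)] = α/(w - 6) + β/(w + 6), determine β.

Cover-up at w = -6: β = 2/(-6 - 6) = -2/12 = -1/6


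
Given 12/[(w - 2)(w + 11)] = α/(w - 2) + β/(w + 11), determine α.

Cover-up at w = 2: α = 12/(2 + 11) = 12/13


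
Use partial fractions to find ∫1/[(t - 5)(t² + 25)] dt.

Cover-up at t=5: α = 1/(5²+25) = 1/50. Coeff matching: β = -1/50, γ = -1/10. Decomposition: (1/50)/(t - 5) - ((1/50)t + 1/10)/(t² + 25). Integrate: linear → ln, quadratic → (1/2)ln + arctan: (1/50) ln|(t - 5)| - (1/100) ln(t² + 25) - (1/50) arctan(t/5) + C


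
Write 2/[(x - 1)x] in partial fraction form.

2/(x - 1)x = P/(x - 1) + Q/x. P = 2/(1 - 0) = 2, Q = 2/(0 - 1) = -2
Result: 2/(x - 1) - 2/x


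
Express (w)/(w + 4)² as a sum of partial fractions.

(w) = α(w + 4) + β. At w = -4: β = 1·(-4) + 0 = -4. Coeff of w: α = 1
Result: 1/(w + 4) - 4/(w + 4)²


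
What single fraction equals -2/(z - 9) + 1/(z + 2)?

Common denominator (z - 9)(z + 2). Numerator: -2(z + 2) + 1(z - 9) = (-2z - 4) + (z - 9) = -z - 13
Result: (-z - 13)/[(z - 9)(z + 2)]


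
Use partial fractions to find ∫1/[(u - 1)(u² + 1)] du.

Cover-up at u=1: P = 1/(1²+1) = 1/2. Coeff matching: Q = -1/2, R = -1/2. Decomposition: (1/2)/(u - 1) - ((1/2)u + 1/2)/(u² + 1). Integrate: linear → ln, quadratic → (1/2)ln + arctan: (1/2) ln|(u - 1)| - (1/4) ln(u² + 1) - (1/2) arctan(u) + C


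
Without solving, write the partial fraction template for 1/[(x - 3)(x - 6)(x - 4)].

Three distinct linear factors: P/(x - 3) + Q/(x - 6) + R/(x - 4)


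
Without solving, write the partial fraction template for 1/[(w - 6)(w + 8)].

Distinct linear factors: A/(w - 6) + B/(w + 8)


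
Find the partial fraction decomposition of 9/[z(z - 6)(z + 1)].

Using cover-up method: P = -3/2, Q = 3/14, R = 9/7
Result: (-3/2)/z + (3/14)/(z - 6) + (9/7)/(z + 1)


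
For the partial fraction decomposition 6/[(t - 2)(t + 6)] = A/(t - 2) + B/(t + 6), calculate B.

Cover-up at t = -6: B = 6/(-6 - 2) = -6/8 = -3/4


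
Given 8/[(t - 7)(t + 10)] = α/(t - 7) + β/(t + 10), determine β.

Cover-up at t = -10: β = 8/(-10 - 7) = -8/17


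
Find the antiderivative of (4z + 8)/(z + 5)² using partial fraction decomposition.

Decompose: P = 4, Q = 4·(-5) + 8 = -12, so (4z + 8)/(z + 5)² = 4/(z + 5) - 12/(z + 5)². Integrate: ∫ P/(z + 5) dz = 4 ln|(z + 5)|; ∫ Q/(z + 5)² dz = 12/(z + 5). Sum: 4 ln|(z + 5)| + 12/(z + 5) + C


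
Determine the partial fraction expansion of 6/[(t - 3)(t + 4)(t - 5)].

Using cover-up method: A = -3/7, B = 2/21, C = 1/3
Result: (-3/7)/(t - 3) + (2/21)/(t + 4) + (1/3)/(t - 5)


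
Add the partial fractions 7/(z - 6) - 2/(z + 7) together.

Common denominator (z - 6)(z + 7). Numerator: 7(z + 7) - 2(z - 6) = (7z + 49) - (2z - 12) = 5z + 61
Result: (5z + 61)/[(z - 6)(z + 7)]


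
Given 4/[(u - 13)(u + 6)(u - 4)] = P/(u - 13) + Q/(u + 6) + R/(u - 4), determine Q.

Cover-up at u = -6: Q = 4/[(-6 - 13)(-6 - 4)] = 4/[(-19)(-10)] = 4/190 = 2/95


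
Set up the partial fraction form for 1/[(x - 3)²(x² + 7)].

Repeated linear + quadratic: α/(x - 3) + β/(x - 3)² + (γx + δ)/(x² + 7)


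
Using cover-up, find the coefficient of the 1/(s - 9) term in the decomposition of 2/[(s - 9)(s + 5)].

Cover (s - 9), set s=9: 2/((s + 5) at s=9) = 2/(14) = 1/7


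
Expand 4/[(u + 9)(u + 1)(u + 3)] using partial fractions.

Using cover-up method: A = 1/12, B = 1/4, C = -1/3
Result: (1/12)/(u + 9) + (1/4)/(u + 1) - (1/3)/(u + 3)


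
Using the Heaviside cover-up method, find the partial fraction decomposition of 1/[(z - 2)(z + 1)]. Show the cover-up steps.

Cover (z - 2): set z=2, get P = 1/(2 + 1) = 1/3. Cover (z + 1): set z=-1, get Q = 1/(-1 - 2) = -1/3.
Result: (1/3)/(z - 2) - (1/3)/(z + 1)


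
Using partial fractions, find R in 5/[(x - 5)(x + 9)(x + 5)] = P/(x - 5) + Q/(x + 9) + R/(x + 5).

Cover-up at x = -5: R = 5/[(-5 - 5)(-5 + 9)] = 5/[(-10)(4)] = -5/40 = -1/8


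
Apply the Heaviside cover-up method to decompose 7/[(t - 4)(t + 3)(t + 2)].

Cover (t - 4), t=4: P = 7/[(4 + 3)(4 + 2)] = 1/6. Cover (t + 3), t=-3: Q = 7/[(-3 - 4)(-3 + 2)] = 1. Cover (t + 2), t=-2: R = 7/[(-2 - 4)(-2 + 3)] = -7/6.
Result: (1/6)/(t - 4) + 1/(t + 3) - (7/6)/(t + 2)


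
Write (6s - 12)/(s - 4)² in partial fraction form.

(6s - 12) = P(s - 4) + Q. At s = 4: Q = 6·4 - 12 = 12. Coeff of s: P = 6
Result: 6/(s - 4) + 12/(s - 4)²


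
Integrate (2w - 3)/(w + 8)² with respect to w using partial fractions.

Decompose: P = 2, Q = 2·(-8) - 3 = -19, so (2w - 3)/(w + 8)² = 2/(w + 8) - 19/(w + 8)². Integrate: ∫ P/(w + 8) dw = 2 ln|(w + 8)|; ∫ Q/(w + 8)² dw = 19/(w + 8). Sum: 2 ln|(w + 8)| + 19/(w + 8) + C


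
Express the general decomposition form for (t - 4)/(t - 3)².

Repeated linear factor: α/(t - 3) + β/(t - 3)²


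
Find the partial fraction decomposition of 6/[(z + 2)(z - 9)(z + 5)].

Using cover-up method: A = -2/11, B = 3/77, C = 1/7
Result: (-2/11)/(z + 2) + (3/77)/(z - 9) + (1/7)/(z + 5)


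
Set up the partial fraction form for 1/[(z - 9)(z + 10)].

Distinct linear factors: P/(z - 9) + Q/(z + 10)


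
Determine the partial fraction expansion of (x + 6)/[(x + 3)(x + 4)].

At x=-3: A = (1·(-3) + 6)/(-3 + 4) = 3. At x=-4: B = (1·(-4) + 6)/(-4 + 3) = -2
Result: 3/(x + 3) - 2/(x + 4)


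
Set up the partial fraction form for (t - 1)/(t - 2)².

Repeated linear factor: A/(t - 2) + B/(t - 2)²


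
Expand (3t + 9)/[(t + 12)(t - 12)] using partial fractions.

At t=-12: α = (3·(-12) + 9)/(-12 - 12) = 9/8. At t=12: β = (3·12 + 9)/(12 + 12) = 15/8
Result: (9/8)/(t + 12) + (15/8)/(t - 12)


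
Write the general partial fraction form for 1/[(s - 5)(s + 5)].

Distinct linear factors: A/(s - 5) + B/(s + 5)


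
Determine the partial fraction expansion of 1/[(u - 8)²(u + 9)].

Cover-up at u=-9: γ = 1/(-9 - 8)² = 1/289. Cover-up at u=8: β = 1/(8 + 9) = 1/17. Comparing u² coeff: α = -γ = -1/289
Result: (-1/289)/(u - 8) + (1/17)/(u - 8)² + (1/289)/(u + 9)


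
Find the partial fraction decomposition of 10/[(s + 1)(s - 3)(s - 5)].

Using cover-up method: A = 5/12, B = -5/4, C = 5/6
Result: (5/12)/(s + 1) - (5/4)/(s - 3) + (5/6)/(s - 5)


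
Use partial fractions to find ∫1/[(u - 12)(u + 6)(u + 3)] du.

Cover-up: P = 1/270, Q = 1/54, R = -1/45. Decomposition: (1/270)/(u - 12) + (1/54)/(u + 6) - (1/45)/(u + 3). Integrate each term: (1/270) ln|(u - 12)| + (1/54) ln|(u + 6)| - (1/45) ln|(u + 3)| + C


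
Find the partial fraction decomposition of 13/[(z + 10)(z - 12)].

13/(z + 10)(z - 12) = A/(z + 10) + B/(z - 12). A = 13/(-10 - 12) = -13/22, B = 13/(12 + 10) = 13/22
Result: (-13/22)/(z + 10) + (13/22)/(z - 12)


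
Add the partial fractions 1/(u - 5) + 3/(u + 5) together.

Common denominator (u - 5)(u + 5). Numerator: 1(u + 5) + 3(u - 5) = (u + 5) + (3u - 15) = 4u - 10
Result: (4u - 10)/[(u - 5)(u + 5)]


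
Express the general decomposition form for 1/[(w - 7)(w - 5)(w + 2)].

Three distinct linear factors: α/(w - 7) + β/(w - 5) + γ/(w + 2)


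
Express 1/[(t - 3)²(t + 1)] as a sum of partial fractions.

Cover-up at t=-1: C = 1/(-1 - 3)² = 1/16. Cover-up at t=3: B = 1/(3 + 1) = 1/4. Comparing t² coeff: A = -C = -1/16
Result: (-1/16)/(t - 3) + (1/4)/(t - 3)² + (1/16)/(t + 1)


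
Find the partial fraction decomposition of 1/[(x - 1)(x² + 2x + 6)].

Cover-up at x = 1: A = 1/(1² + 2·1 + 6) = 1/9. Then B = -A = -1/9, C = -A·(2 + 1) = -1/3
Result: (1/9)/(x - 1) - ((1/9)x + 1/3)/(x² + 2x + 6)


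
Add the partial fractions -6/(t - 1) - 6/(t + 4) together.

Common denominator (t - 1)(t + 4). Numerator: -6(t + 4) - 6(t - 1) = (-6t - 24) - (6t - 6) = -12t - 18
Result: (-12t - 18)/[(t - 1)(t + 4)]


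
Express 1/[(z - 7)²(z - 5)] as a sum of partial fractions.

Cover-up at z=5: C = 1/(5 - 7)² = 1/4. Cover-up at z=7: B = 1/(7 - 5) = 1/2. Comparing z² coeff: A = -C = -1/4
Result: (-1/4)/(z - 7) + (1/2)/(z - 7)² + (1/4)/(z - 5)


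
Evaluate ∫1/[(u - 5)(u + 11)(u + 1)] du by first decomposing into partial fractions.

Cover-up: α = 1/96, β = 1/160, γ = -1/60. Decomposition: (1/96)/(u - 5) + (1/160)/(u + 11) - (1/60)/(u + 1). Integrate each term: (1/96) ln|(u - 5)| + (1/160) ln|(u + 11)| - (1/60) ln|(u + 1)| + C


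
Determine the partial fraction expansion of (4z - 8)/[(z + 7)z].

At z=-7: α = (4·(-7) - 8)/(-7 - 0) = 36/7. At z=0: β = (4·0 - 8)/(0 + 7) = -8/7
Result: (36/7)/(z + 7) - (8/7)/z


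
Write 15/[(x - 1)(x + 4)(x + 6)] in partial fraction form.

Using cover-up method: P = 3/7, Q = -3/2, R = 15/14
Result: (3/7)/(x - 1) - (3/2)/(x + 4) + (15/14)/(x + 6)


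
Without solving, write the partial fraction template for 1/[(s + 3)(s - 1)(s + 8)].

Three distinct linear factors: P/(s + 3) + Q/(s - 1) + R/(s + 8)


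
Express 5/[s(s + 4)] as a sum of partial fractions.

5/s(s + 4) = A/s + B/(s + 4). A = 5/(0 + 4) = 5/4, B = 5/(-4 - 0) = -5/4
Result: (5/4)/s - (5/4)/(s + 4)


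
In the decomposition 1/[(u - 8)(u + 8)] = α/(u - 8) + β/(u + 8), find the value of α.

Cover-up at u = 8: α = 1/(8 + 8) = 1/16


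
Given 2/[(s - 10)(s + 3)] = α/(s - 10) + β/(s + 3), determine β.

Cover-up at s = -3: β = 2/(-3 - 10) = -2/13


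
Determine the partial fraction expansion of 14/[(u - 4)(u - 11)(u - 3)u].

Using Heaviside cover-up: (-1/2)/(u - 4) + (1/44)/(u - 11) + (7/12)/(u - 3) - (7/66)/u


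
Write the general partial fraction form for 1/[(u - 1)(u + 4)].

Distinct linear factors: A/(u - 1) + B/(u + 4)


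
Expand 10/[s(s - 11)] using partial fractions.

10/s(s - 11) = A/s + B/(s - 11). A = 10/(0 - 11) = -10/11, B = 10/(11 - 0) = 10/11
Result: (-10/11)/s + (10/11)/(s - 11)


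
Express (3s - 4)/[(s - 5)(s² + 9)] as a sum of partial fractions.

At s=5: α = (3·5 - 4)/(5² + 9) = 11/34. β = -α = -11/34, γ = 3 - 5·α = 47/34
Result: (11/34)/(s - 5) - ((11/34)s - 47/34)/(s² + 9)


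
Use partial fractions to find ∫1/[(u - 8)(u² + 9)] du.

Cover-up at u=8: α = 1/(8²+9) = 1/73. Coeff matching: β = -1/73, γ = -8/73. Decomposition: (1/73)/(u - 8) - ((1/73)u + 8/73)/(u² + 9). Integrate: linear → ln, quadratic → (1/2)ln + arctan: (1/73) ln|(u - 8)| - (1/146) ln(u² + 9) - (8/219) arctan(u/3) + C


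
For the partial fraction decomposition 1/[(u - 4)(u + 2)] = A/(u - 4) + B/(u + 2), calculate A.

Cover-up at u = 4: A = 1/(4 + 2) = 1/6


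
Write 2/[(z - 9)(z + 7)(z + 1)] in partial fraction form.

Using cover-up method: A = 1/80, B = 1/48, C = -1/30
Result: (1/80)/(z - 9) + (1/48)/(z + 7) - (1/30)/(z + 1)


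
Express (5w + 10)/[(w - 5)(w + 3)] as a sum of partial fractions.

At w=5: α = (5·5 + 10)/(5 + 3) = 35/8. At w=-3: β = (5·(-3) + 10)/(-3 - 5) = 5/8
Result: (35/8)/(w - 5) + (5/8)/(w + 3)


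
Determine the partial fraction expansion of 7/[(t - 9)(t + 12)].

7/(t - 9)(t + 12) = P/(t - 9) + Q/(t + 12). P = 7/(9 + 12) = 1/3, Q = 7/(-12 - 9) = -1/3
Result: (1/3)/(t - 9) - (1/3)/(t + 12)


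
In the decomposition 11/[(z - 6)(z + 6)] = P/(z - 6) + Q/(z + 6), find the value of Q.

Cover-up at z = -6: Q = 11/(-6 - 6) = -11/12


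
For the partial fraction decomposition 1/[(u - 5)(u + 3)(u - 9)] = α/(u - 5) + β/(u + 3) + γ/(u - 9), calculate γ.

Cover-up at u = 9: γ = 1/[(9 - 5)(9 + 3)] = 1/[(4)(12)] = 1/48


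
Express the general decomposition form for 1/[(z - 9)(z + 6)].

Distinct linear factors: α/(z - 9) + β/(z + 6)


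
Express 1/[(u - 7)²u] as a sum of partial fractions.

Cover-up at u=0: R = 1/(0 - 7)² = 1/49. Cover-up at u=7: Q = 1/(7 - 0) = 1/7. Comparing u² coeff: P = -R = -1/49
Result: (-1/49)/(u - 7) + (1/7)/(u - 7)² + (1/49)/u


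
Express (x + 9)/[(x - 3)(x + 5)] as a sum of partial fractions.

At x=3: α = (1·3 + 9)/(3 + 5) = 3/2. At x=-5: β = (1·(-5) + 9)/(-5 - 3) = -1/2
Result: (3/2)/(x - 3) - (1/2)/(x + 5)


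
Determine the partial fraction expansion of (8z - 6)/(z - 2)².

(8z - 6) = P(z - 2) + Q. At z = 2: Q = 8·2 - 6 = 10. Coeff of z: P = 8
Result: 8/(z - 2) + 10/(z - 2)²


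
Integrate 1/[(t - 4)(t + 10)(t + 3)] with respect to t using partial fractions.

Cover-up: α = 1/98, β = 1/98, γ = -1/49. Decomposition: (1/98)/(t - 4) + (1/98)/(t + 10) - (1/49)/(t + 3). Integrate each term: (1/98) ln|(t - 4)| + (1/98) ln|(t + 10)| - (1/49) ln|(t + 3)| + C


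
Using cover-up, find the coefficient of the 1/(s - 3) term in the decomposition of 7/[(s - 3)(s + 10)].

Cover (s - 3), set s=3: 7/((s + 10) at s=3) = 7/(13) = 7/13


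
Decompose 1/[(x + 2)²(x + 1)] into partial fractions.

Cover-up at x=-1: C = 1/(-1 + 2)² = 1. Cover-up at x=-2: B = 1/(-2 + 1) = -1. Comparing x² coeff: A = -C = -1
Result: -1/(x + 2) - 1/(x + 2)² + 1/(x + 1)


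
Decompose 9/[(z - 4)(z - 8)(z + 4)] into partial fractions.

Using cover-up method: P = -9/32, Q = 3/16, R = 3/32
Result: (-9/32)/(z - 4) + (3/16)/(z - 8) + (3/32)/(z + 4)


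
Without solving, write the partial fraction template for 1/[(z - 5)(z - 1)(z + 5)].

Three distinct linear factors: α/(z - 5) + β/(z - 1) + γ/(z + 5)


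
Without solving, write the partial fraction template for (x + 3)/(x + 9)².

Repeated linear factor: P/(x + 9) + Q/(x + 9)²


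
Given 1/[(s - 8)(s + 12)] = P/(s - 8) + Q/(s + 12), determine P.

Cover-up at s = 8: P = 1/(8 + 12) = 1/20


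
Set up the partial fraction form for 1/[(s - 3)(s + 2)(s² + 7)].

Two linear + quadratic: P/(s - 3) + Q/(s + 2) + (Rs + S)/(s² + 7)


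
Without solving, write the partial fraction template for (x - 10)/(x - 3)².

Repeated linear factor: P/(x - 3) + Q/(x - 3)²


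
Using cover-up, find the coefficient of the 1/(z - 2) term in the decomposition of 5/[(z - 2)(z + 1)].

Cover (z - 2), set z=2: 5/((z + 1) at z=2) = 5/(3) = 5/3


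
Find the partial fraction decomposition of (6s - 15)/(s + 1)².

(6s - 15) = A(s + 1) + B. At s = -1: B = 6·(-1) - 15 = -21. Coeff of s: A = 6
Result: 6/(s + 1) - 21/(s + 1)²


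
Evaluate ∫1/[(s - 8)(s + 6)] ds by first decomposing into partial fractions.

Decompose: 1/[(s - 8)(s + 6)] = (1/14)/(s - 8) - (1/14)/(s + 6). Integrate each term: (1/14) ln|(s - 8)| - (1/14) ln|(s + 6)| + C


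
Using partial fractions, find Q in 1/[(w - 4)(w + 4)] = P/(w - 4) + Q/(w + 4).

Cover-up at w = -4: Q = 1/(-4 - 4) = -1/8


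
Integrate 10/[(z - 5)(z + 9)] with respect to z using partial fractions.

Decompose: 10/[(z - 5)(z + 9)] = (5/7)/(z - 5) - (5/7)/(z + 9). Integrate each term: (5/7) ln|(z - 5)| - (5/7) ln|(z + 9)| + C


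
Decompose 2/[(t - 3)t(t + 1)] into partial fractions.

Using cover-up method: P = 1/6, Q = -2/3, R = 1/2
Result: (1/6)/(t - 3) - (2/3)/t + (1/2)/(t + 1)


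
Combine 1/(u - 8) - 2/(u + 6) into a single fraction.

Common denominator (u - 8)(u + 6). Numerator: 1(u + 6) - 2(u - 8) = (u + 6) - (2u - 16) = -u + 22
Result: (-u + 22)/[(u - 8)(u + 6)]


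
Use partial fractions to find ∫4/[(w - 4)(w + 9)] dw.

Decompose: 4/[(w - 4)(w + 9)] = (4/13)/(w - 4) - (4/13)/(w + 9). Integrate each term: (4/13) ln|(w - 4)| - (4/13) ln|(w + 9)| + C


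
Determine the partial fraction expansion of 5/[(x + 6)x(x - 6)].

Using cover-up method: A = 5/72, B = -5/36, C = 5/72
Result: (5/72)/(x + 6) - (5/36)/x + (5/72)/(x - 6)


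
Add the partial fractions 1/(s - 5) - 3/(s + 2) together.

Common denominator (s - 5)(s + 2). Numerator: 1(s + 2) - 3(s - 5) = (s + 2) - (3s - 15) = -2s + 17
Result: (-2s + 17)/[(s - 5)(s + 2)]


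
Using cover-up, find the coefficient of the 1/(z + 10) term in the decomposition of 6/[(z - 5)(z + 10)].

Cover (z + 10), set z=-10: 6/((z - 5) at z=-10) = 6/(-15) = -2/5


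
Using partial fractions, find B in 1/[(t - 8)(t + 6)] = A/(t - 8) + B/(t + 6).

Cover-up at t = -6: B = 1/(-6 - 8) = -1/14


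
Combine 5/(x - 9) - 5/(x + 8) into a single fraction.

Common denominator (x - 9)(x + 8). Numerator: 5(x + 8) - 5(x - 9) = (5x + 40) - (5x - 45) = 85
Result: (85)/[(x - 9)(x + 8)]


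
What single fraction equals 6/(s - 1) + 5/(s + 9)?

Common denominator (s - 1)(s + 9). Numerator: 6(s + 9) + 5(s - 1) = (6s + 54) + (5s - 5) = 11s + 49
Result: (11s + 49)/[(s - 1)(s + 9)]


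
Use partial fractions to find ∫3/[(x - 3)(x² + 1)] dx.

Cover-up at x=3: α = 3/(3²+1) = 3/10. Coeff matching: β = -3/10, γ = -9/10. Decomposition: (3/10)/(x - 3) - ((3/10)x + 9/10)/(x² + 1). Integrate: linear → ln, quadratic → (1/2)ln + arctan: (3/10) ln|(x - 3)| - (3/20) ln(x² + 1) - (9/10) arctan(x) + C


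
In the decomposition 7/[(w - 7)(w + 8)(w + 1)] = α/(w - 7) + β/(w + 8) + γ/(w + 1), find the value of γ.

Cover-up at w = -1: γ = 7/[(-1 - 7)(-1 + 8)] = 7/[(-8)(7)] = -7/56 = -1/8


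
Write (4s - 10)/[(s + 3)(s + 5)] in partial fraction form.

At s=-3: P = (4·(-3) - 10)/(-3 + 5) = -11. At s=-5: Q = (4·(-5) - 10)/(-5 + 3) = 15
Result: -11/(s + 3) + 15/(s + 5)


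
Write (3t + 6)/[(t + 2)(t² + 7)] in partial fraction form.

At t=-2: P = (3·(-2) + 6)/((-2)² + 7) = 0. Q = -P = 0, R = 3 - (-2)·P = 3
Result: (3)/(t² + 7)


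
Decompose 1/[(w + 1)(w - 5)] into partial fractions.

1/(w + 1)(w - 5) = α/(w + 1) + β/(w - 5). α = 1/(-1 - 5) = -1/6, β = 1/(5 + 1) = 1/6
Result: (-1/6)/(w + 1) + (1/6)/(w - 5)


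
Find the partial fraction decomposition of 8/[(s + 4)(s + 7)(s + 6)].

Using cover-up method: A = 4/3, B = 8/3, C = -4
Result: (4/3)/(s + 4) + (8/3)/(s + 7) - 4/(s + 6)


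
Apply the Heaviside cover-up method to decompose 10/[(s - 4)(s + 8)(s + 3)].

Cover (s - 4), s=4: P = 10/[(4 + 8)(4 + 3)] = 5/42. Cover (s + 8), s=-8: Q = 10/[(-8 - 4)(-8 + 3)] = 1/6. Cover (s + 3), s=-3: R = 10/[(-3 - 4)(-3 + 8)] = -2/7.
Result: (5/42)/(s - 4) + (1/6)/(s + 8) - (2/7)/(s + 3)


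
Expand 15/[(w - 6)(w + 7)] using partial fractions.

15/(w - 6)(w + 7) = P/(w - 6) + Q/(w + 7). P = 15/(6 + 7) = 15/13, Q = 15/(-7 - 6) = -15/13
Result: (15/13)/(w - 6) - (15/13)/(w + 7)


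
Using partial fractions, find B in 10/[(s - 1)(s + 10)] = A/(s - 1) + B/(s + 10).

Cover-up at s = -10: B = 10/(-10 - 1) = -10/11


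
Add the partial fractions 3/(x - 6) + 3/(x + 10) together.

Common denominator (x - 6)(x + 10). Numerator: 3(x + 10) + 3(x - 6) = (3x + 30) + (3x - 18) = 6x + 12
Result: (6x + 12)/[(x - 6)(x + 10)]


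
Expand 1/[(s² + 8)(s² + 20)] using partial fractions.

Coefficient matching gives α = γ = 0, β = 1/(20-8) = 1/12, δ = -β = -1/12
Result: (1/12)/(s² + 8) - (1/12)/(s² + 20)


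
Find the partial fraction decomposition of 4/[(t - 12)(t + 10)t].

Using cover-up method: α = 1/66, β = 1/55, γ = -1/30
Result: (1/66)/(t - 12) + (1/55)/(t + 10) - (1/30)/t


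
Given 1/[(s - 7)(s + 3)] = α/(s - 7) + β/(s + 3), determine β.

Cover-up at s = -3: β = 1/(-3 - 7) = -1/10


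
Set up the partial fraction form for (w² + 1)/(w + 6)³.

Repeated linear factor (power 3): A/(w + 6) + B/(w + 6)² + C/(w + 6)³


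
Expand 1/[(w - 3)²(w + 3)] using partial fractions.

Cover-up at w=-3: C = 1/(-3 - 3)² = 1/36. Cover-up at w=3: B = 1/(3 + 3) = 1/6. Comparing w² coeff: A = -C = -1/36
Result: (-1/36)/(w - 3) + (1/6)/(w - 3)² + (1/36)/(w + 3)


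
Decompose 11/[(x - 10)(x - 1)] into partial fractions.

11/(x - 10)(x - 1) = α/(x - 10) + β/(x - 1). α = 11/(10 - 1) = 11/9, β = 11/(1 - 10) = -11/9
Result: (11/9)/(x - 10) - (11/9)/(x - 1)


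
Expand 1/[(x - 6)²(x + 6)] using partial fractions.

Cover-up at x=-6: C = 1/(-6 - 6)² = 1/144. Cover-up at x=6: B = 1/(6 + 6) = 1/12. Comparing x² coeff: A = -C = -1/144
Result: (-1/144)/(x - 6) + (1/12)/(x - 6)² + (1/144)/(x + 6)


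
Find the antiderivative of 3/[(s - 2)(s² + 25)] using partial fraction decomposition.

Cover-up at s=2: α = 3/(2²+25) = 3/29. Coeff matching: β = -3/29, γ = -6/29. Decomposition: (3/29)/(s - 2) - ((3/29)s + 6/29)/(s² + 25). Integrate: linear → ln, quadratic → (1/2)ln + arctan: (3/29) ln|(s - 2)| - (3/58) ln(s² + 25) - (6/145) arctan(s/5) + C


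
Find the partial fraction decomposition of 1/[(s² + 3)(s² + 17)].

Coefficient matching gives A = C = 0, B = 1/(17-3) = 1/14, D = -B = -1/14
Result: (1/14)/(s² + 3) - (1/14)/(s² + 17)


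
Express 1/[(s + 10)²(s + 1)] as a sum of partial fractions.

Cover-up at s=-1: C = 1/(-1 + 10)² = 1/81. Cover-up at s=-10: B = 1/(-10 + 1) = -1/9. Comparing s² coeff: A = -C = -1/81
Result: (-1/81)/(s + 10) - (1/9)/(s + 10)² + (1/81)/(s + 1)


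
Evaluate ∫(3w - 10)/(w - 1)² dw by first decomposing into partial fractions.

Decompose: A = 3, B = 3·1 - 10 = -7, so (3w - 10)/(w - 1)² = 3/(w - 1) - 7/(w - 1)². Integrate: ∫ A/(w - 1) dw = 3 ln|(w - 1)|; ∫ B/(w - 1)² dw = 7/(w - 1). Sum: 3 ln|(w - 1)| + 7/(w - 1) + C


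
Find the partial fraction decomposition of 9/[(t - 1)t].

9/(t - 1)t = α/(t - 1) + β/t. α = 9/(1 - 0) = 9, β = 9/(0 - 1) = -9
Result: 9/(t - 1) - 9/t


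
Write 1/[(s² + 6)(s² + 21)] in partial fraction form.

Coefficient matching gives A = C = 0, B = 1/(21-6) = 1/15, D = -B = -1/15
Result: (1/15)/(s² + 6) - (1/15)/(s² + 21)


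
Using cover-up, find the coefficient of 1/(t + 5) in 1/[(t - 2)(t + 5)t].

Cover (t + 5), set t=-5: 1/[(-5 - 2)(-5 - 0)] = 1/35


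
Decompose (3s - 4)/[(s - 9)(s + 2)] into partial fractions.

At s=9: α = (3·9 - 4)/(9 + 2) = 23/11. At s=-2: β = (3·(-2) - 4)/(-2 - 9) = 10/11
Result: (23/11)/(s - 9) + (10/11)/(s + 2)


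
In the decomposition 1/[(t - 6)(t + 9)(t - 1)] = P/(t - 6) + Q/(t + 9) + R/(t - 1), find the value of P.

Cover-up at t = 6: P = 1/[(6 + 9)(6 - 1)] = 1/[(15)(5)] = 1/75


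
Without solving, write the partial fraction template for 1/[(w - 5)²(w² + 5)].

Repeated linear + quadratic: A/(w - 5) + B/(w - 5)² + (Cw + D)/(w² + 5)


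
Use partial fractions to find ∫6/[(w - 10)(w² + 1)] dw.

Cover-up at w=10: α = 6/(10²+1) = 6/101. Coeff matching: β = -6/101, γ = -60/101. Decomposition: (6/101)/(w - 10) - ((6/101)w + 60/101)/(w² + 1). Integrate: linear → ln, quadratic → (1/2)ln + arctan: (6/101) ln|(w - 10)| - (3/101) ln(w² + 1) - (60/101) arctan(w) + C


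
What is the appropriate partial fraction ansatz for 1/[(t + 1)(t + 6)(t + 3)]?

Three distinct linear factors: α/(t + 1) + β/(t + 6) + γ/(t + 3)


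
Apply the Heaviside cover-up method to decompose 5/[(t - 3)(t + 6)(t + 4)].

Cover (t - 3), t=3: A = 5/[(3 + 6)(3 + 4)] = 5/63. Cover (t + 6), t=-6: B = 5/[(-6 - 3)(-6 + 4)] = 5/18. Cover (t + 4), t=-4: C = 5/[(-4 - 3)(-4 + 6)] = -5/14.
Result: (5/63)/(t - 3) + (5/18)/(t + 6) - (5/14)/(t + 4)


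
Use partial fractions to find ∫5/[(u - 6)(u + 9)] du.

Decompose: 5/[(u - 6)(u + 9)] = (1/3)/(u - 6) - (1/3)/(u + 9). Integrate each term: (1/3) ln|(u - 6)| - (1/3) ln|(u + 9)| + C


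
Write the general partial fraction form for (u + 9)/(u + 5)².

Repeated linear factor: α/(u + 5) + β/(u + 5)²


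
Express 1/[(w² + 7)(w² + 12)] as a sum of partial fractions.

Coefficient matching gives α = γ = 0, β = 1/(12-7) = 1/5, δ = -β = -1/5
Result: (1/5)/(w² + 7) - (1/5)/(w² + 12)


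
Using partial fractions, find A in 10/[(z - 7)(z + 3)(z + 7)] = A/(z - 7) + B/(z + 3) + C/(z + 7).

Cover-up at z = 7: A = 10/[(7 + 3)(7 + 7)] = 10/[(10)(14)] = 10/140 = 1/14


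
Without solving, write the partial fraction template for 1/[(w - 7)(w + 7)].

Distinct linear factors: P/(w - 7) + Q/(w + 7)


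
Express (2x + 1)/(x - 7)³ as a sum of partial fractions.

(2x + 1) = A(x - 7)² + B(x - 7) + C. At x = 7: C = 2·7 + 1 = 15. Coefficients: A = 0, B = 2
Result: 2/(x - 7)² + 15/(x - 7)³


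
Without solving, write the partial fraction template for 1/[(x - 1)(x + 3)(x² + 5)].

Two linear + quadratic: α/(x - 1) + β/(x + 3) + (γx + δ)/(x² + 5)


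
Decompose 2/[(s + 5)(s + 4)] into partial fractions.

2/(s + 5)(s + 4) = A/(s + 5) + B/(s + 4). A = 2/(-5 + 4) = -2, B = 2/(-4 + 5) = 2
Result: -2/(s + 5) + 2/(s + 4)


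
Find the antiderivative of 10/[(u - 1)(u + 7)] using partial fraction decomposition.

Decompose: 10/[(u - 1)(u + 7)] = (5/4)/(u - 1) - (5/4)/(u + 7). Integrate each term: (5/4) ln|(u - 1)| - (5/4) ln|(u + 7)| + C


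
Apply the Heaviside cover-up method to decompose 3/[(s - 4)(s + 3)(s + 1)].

Cover (s - 4), s=4: A = 3/[(4 + 3)(4 + 1)] = 3/35. Cover (s + 3), s=-3: B = 3/[(-3 - 4)(-3 + 1)] = 3/14. Cover (s + 1), s=-1: C = 3/[(-1 - 4)(-1 + 3)] = -3/10.
Result: (3/35)/(s - 4) + (3/14)/(s + 3) - (3/10)/(s + 1)


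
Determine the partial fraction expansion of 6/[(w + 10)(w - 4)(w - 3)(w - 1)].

Using Heaviside cover-up: (-3/1001)/(w + 10) + (1/7)/(w - 4) - (3/13)/(w - 3) + (1/11)/(w - 1)


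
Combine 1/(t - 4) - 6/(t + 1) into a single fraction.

Common denominator (t - 4)(t + 1). Numerator: 1(t + 1) - 6(t - 4) = (t + 1) - (6t - 24) = -5t + 25
Result: (-5t + 25)/[(t - 4)(t + 1)]


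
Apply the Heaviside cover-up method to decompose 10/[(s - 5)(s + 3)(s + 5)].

Cover (s - 5), s=5: A = 10/[(5 + 3)(5 + 5)] = 1/8. Cover (s + 3), s=-3: B = 10/[(-3 - 5)(-3 + 5)] = -5/8. Cover (s + 5), s=-5: C = 10/[(-5 - 5)(-5 + 3)] = 1/2.
Result: (1/8)/(s - 5) - (5/8)/(s + 3) + (1/2)/(s + 5)


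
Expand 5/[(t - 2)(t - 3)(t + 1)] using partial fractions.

Using cover-up method: P = -5/3, Q = 5/4, R = 5/12
Result: (-5/3)/(t - 2) + (5/4)/(t - 3) + (5/12)/(t + 1)


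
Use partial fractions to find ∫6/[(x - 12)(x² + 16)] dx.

Cover-up at x=12: α = 6/(12²+16) = 3/80. Coeff matching: β = -3/80, γ = -9/20. Decomposition: (3/80)/(x - 12) - ((3/80)x + 9/20)/(x² + 16). Integrate: linear → ln, quadratic → (1/2)ln + arctan: (3/80) ln|(x - 12)| - (3/160) ln(x² + 16) - (9/80) arctan(x/4) + C


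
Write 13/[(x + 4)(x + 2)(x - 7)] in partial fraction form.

Using cover-up method: P = 13/22, Q = -13/18, R = 13/99
Result: (13/22)/(x + 4) - (13/18)/(x + 2) + (13/99)/(x - 7)


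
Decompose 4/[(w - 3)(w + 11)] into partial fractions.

4/(w - 3)(w + 11) = A/(w - 3) + B/(w + 11). A = 4/(3 + 11) = 2/7, B = 4/(-11 - 3) = -2/7
Result: (2/7)/(w - 3) - (2/7)/(w + 11)


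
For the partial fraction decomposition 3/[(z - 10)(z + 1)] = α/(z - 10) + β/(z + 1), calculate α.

Cover-up at z = 10: α = 3/(10 + 1) = 3/11


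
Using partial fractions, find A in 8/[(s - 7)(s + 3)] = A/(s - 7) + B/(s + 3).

Cover-up at s = 7: A = 8/(7 + 3) = 8/10 = 4/5


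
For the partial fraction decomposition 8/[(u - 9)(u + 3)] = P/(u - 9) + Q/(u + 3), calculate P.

Cover-up at u = 9: P = 8/(9 + 3) = 8/12 = 2/3


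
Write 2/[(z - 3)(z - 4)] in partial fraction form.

2/(z - 3)(z - 4) = α/(z - 3) + β/(z - 4). α = 2/(3 - 4) = -2, β = 2/(4 - 3) = 2
Result: -2/(z - 3) + 2/(z - 4)


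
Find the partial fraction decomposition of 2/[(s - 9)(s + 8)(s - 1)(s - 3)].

Using Heaviside cover-up: (1/408)/(s - 9) - (2/1683)/(s + 8) + (1/72)/(s - 1) - (1/66)/(s - 3)


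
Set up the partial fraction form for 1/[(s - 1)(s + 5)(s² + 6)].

Two linear + quadratic: A/(s - 1) + B/(s + 5) + (Cs + D)/(s² + 6)


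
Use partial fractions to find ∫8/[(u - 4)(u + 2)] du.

Decompose: 8/[(u - 4)(u + 2)] = (4/3)/(u - 4) - (4/3)/(u + 2). Integrate each term: (4/3) ln|(u - 4)| - (4/3) ln|(u + 2)| + C


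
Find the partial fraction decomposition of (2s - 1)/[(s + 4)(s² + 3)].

At s=-4: A = (2·(-4) - 1)/((-4)² + 3) = -9/19. B = -A = 9/19, C = 2 - (-4)·A = 2/19
Result: (-9/19)/(s + 4) + ((9/19)s + 2/19)/(s² + 3)


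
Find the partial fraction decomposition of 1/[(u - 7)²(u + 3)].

Cover-up at u=-3: γ = 1/(-3 - 7)² = 1/100. Cover-up at u=7: β = 1/(7 + 3) = 1/10. Comparing u² coeff: α = -γ = -1/100
Result: (-1/100)/(u - 7) + (1/10)/(u - 7)² + (1/100)/(u + 3)


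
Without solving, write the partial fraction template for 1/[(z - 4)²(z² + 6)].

Repeated linear + quadratic: α/(z - 4) + β/(z - 4)² + (γz + δ)/(z² + 6)


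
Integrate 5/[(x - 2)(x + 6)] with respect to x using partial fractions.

Decompose: 5/[(x - 2)(x + 6)] = (5/8)/(x - 2) - (5/8)/(x + 6). Integrate each term: (5/8) ln|(x - 2)| - (5/8) ln|(x + 6)| + C


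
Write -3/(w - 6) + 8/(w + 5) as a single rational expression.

Common denominator (w - 6)(w + 5). Numerator: -3(w + 5) + 8(w - 6) = (-3w - 15) + (8w - 48) = 5w - 63
Result: (5w - 63)/[(w - 6)(w + 5)]


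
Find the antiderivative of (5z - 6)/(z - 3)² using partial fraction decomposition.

Decompose: P = 5, Q = 5·3 - 6 = 9, so (5z - 6)/(z - 3)² = 5/(z - 3) + 9/(z - 3)². Integrate: ∫ P/(z - 3) dz = 5 ln|(z - 3)|; ∫ Q/(z - 3)² dz = -9/(z - 3). Sum: 5 ln|(z - 3)| - 9/(z - 3) + C


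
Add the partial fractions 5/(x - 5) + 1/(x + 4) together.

Common denominator (x - 5)(x + 4). Numerator: 5(x + 4) + 1(x - 5) = (5x + 20) + (x - 5) = 6x + 15
Result: (6x + 15)/[(x - 5)(x + 4)]


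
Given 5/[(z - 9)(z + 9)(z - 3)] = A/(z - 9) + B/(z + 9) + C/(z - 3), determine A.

Cover-up at z = 9: A = 5/[(9 + 9)(9 - 3)] = 5/[(18)(6)] = 5/108


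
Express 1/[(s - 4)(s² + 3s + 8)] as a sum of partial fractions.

Cover-up at s = 4: α = 1/(4² + 3·4 + 8) = 1/36. Then β = -α = -1/36, γ = -α·(3 + 4) = -7/36
Result: (1/36)/(s - 4) - ((1/36)s + 7/36)/(s² + 3s + 8)


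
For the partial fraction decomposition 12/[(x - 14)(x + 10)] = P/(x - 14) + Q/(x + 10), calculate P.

Cover-up at x = 14: P = 12/(14 + 10) = 12/24 = 1/2
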